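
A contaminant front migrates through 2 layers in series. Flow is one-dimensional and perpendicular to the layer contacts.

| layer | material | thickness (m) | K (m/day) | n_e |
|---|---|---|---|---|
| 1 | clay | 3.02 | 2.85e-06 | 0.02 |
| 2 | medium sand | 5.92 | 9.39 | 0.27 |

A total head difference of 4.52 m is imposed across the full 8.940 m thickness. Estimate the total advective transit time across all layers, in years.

1060

With flow normal to the layers, continuity requires the same specific discharge q through every layer.
Σ(b_i/K_i) = 3.02/2.85e-06 + 5.92/9.39 = 1.060e+06 d.
q = Δh / Σ(b_i/K_i) = 4.52 / 1.060e+06 = 4.266e-06 m/day.
In each layer the seepage velocity is v_i = q/n_i, so the layer transit time is t_i = b_i·n_i / q:
  layer 1 (clay): t_1 = 3.02 × 0.02 / 4.266e-06 = 14160 d
  layer 2 (medium sand): t_2 = 5.92 × 0.27 / 4.266e-06 = 3.747e+05 d
Total t = Σ t_i = 3.889e+05 days = 1065 years.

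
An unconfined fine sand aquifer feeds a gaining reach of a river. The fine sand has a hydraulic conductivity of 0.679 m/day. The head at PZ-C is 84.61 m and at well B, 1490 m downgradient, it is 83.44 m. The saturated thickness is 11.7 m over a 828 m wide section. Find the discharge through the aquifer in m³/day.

5.17

Cross-sectional area A = 828 × 11.7 = 9688 m².
Hydraulic gradient i = (84.61 − 83.44) / 1490 = 1.17 / 1490 = 0.0007852.
Darcy's law: Q = K · A · i = 0.6790 × 9688 × 0.0007852 = 5.165 m³/day.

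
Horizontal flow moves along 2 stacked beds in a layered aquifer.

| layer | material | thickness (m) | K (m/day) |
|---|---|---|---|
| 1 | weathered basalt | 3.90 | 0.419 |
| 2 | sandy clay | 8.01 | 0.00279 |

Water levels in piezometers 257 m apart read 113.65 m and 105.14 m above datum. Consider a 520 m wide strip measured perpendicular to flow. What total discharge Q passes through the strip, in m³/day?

Flow is parallel to layering, so each bed carries its own Darcy discharge and the transmissivities add.
Σ(K_i·b_i) = 0.419×3.90 + 0.00279×8.01 = 1.656 m²/day.
Hydraulic gradient i = (113.65 − 105.14) / 257 = 8.51 / 257 = 0.03311.
Q = Σ(K_i·b_i) · W · i = 1.656 × 520 × 0.03311 = 28.52 m³/day.

28.5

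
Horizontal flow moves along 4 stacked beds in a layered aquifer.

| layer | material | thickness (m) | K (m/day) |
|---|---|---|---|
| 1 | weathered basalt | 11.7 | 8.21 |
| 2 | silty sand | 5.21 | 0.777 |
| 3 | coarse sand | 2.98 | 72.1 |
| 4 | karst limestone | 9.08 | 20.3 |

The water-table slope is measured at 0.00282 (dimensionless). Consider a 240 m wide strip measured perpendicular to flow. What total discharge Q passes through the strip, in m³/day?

Flow is parallel to layering, so each bed carries its own Darcy discharge and the transmissivities add.
Σ(K_i·b_i) = 8.21×11.7 + 0.777×5.21 + 72.1×2.98 + 20.3×9.08 = 499.3 m²/day.
Hydraulic gradient i = 0.00282.
Q = Σ(K_i·b_i) · W · i = 499.3 × 240 × 0.002820 = 337.9 m³/day.

338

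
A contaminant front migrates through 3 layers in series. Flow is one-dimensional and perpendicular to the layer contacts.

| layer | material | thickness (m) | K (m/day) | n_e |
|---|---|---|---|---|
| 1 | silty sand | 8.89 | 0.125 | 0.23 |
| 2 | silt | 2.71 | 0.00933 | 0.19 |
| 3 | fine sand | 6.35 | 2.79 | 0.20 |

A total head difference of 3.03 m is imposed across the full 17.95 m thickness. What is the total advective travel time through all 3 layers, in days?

460

With flow normal to the layers, continuity requires the same specific discharge q through every layer.
Σ(b_i/K_i) = 8.89/0.125 + 2.71/0.00933 + 6.35/2.79 = 363.9 d.
q = Δh / Σ(b_i/K_i) = 3.03 / 363.9 = 0.008327 m/day.
In each layer the seepage velocity is v_i = q/n_i, so the layer transit time is t_i = b_i·n_i / q:
  layer 1 (silty sand): t_1 = 8.89 × 0.23 / 0.008327 = 245.5 d
  layer 2 (silt): t_2 = 2.71 × 0.19 / 0.008327 = 61.83 d
  layer 3 (fine sand): t_3 = 6.35 × 0.20 / 0.008327 = 152.5 d
Total t = Σ t_i = 459.9 days.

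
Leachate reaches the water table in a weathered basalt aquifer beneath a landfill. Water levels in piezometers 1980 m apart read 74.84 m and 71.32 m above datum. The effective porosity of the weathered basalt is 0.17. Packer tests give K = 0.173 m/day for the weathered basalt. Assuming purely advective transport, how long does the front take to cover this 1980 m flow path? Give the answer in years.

3000

Hydraulic gradient i = (74.84 − 71.32) / 1980 = 3.52 / 1980 = 0.001778.
Darcy flux q = K · i = 0.1730 × 0.001778 = 0.0003076 m/day.
Seepage velocity v = q / n_e = 0.0003076 / 0.17 = 0.001809 m/day.
Travel time t = L / v = 1980 / 0.001809 = 1.094e+06 days = 2996 years.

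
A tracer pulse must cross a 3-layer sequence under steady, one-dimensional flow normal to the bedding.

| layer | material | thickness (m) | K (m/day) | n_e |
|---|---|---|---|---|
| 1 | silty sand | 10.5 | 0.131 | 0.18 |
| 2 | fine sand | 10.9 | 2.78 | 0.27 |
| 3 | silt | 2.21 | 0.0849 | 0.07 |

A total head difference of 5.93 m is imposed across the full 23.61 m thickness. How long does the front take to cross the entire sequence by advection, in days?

92.6

With flow normal to the layers, continuity requires the same specific discharge q through every layer.
Σ(b_i/K_i) = 10.5/0.131 + 10.9/2.78 + 2.21/0.0849 = 110.1 d.
q = Δh / Σ(b_i/K_i) = 5.93 / 110.1 = 0.05386 m/day.
In each layer the seepage velocity is v_i = q/n_i, so the layer transit time is t_i = b_i·n_i / q:
  layer 1 (silty sand): t_1 = 10.5 × 0.18 / 0.05386 = 35.09 d
  layer 2 (fine sand): t_2 = 10.9 × 0.27 / 0.05386 = 54.64 d
  layer 3 (silt): t_3 = 2.21 × 0.07 / 0.05386 = 2.872 d
Total t = Σ t_i = 92.61 days.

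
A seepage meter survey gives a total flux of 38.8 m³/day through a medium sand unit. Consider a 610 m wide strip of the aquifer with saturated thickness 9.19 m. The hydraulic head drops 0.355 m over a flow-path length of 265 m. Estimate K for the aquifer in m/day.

Cross-sectional area A = 610 × 9.19 = 5606 m².
Hydraulic gradient i = Δh / L = 0.355 / 265 = 0.001340.
From Q = K·A·i, K = Q / (A·i) = 38.8 / (5606 × 0.001340) = 5.167 m/day.

5.17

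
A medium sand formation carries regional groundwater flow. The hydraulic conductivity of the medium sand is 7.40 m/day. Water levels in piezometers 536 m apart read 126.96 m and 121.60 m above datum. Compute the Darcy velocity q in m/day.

0.0740

Hydraulic gradient i = (126.96 − 121.60) / 536 = 5.36 / 536 = 0.01000.
Specific discharge q = K · i = 7.400 × 0.01000 = 0.07400 m/day.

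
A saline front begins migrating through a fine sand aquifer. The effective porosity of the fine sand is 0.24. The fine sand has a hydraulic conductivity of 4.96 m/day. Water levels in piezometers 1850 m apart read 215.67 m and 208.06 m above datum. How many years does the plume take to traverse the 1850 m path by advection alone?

59.6

Hydraulic gradient i = (215.67 − 208.06) / 1850 = 7.61 / 1850 = 0.004114.
Darcy flux q = K · i = 4.960 × 0.004114 = 0.02040 m/day.
Seepage velocity v = q / n_e = 0.02040 / 0.24 = 0.08501 m/day.
Travel time t = L / v = 1850 / 0.08501 = 21761 days = 59.58 years.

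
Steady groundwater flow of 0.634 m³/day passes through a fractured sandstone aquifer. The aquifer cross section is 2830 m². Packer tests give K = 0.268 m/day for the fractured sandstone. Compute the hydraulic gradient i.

From Q = K·A·i, i = Q / (K·A) = 0.634 / (0.2680 × 2830) = 0.0008359.

0.000836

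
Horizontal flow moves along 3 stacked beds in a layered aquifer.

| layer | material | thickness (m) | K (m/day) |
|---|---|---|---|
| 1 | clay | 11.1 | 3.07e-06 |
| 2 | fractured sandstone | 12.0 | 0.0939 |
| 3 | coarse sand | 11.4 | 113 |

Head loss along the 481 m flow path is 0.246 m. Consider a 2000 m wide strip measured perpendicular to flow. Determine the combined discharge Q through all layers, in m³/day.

1320

Flow is parallel to layering, so each bed carries its own Darcy discharge and the transmissivities add.
Σ(K_i·b_i) = 3.07e-06×11.1 + 0.0939×12.0 + 113×11.4 = 1289 m²/day.
Hydraulic gradient i = Δh / L = 0.246 / 481 = 0.0005114.
Q = Σ(K_i·b_i) · W · i = 1289 × 2000 × 0.0005114 = 1319 m³/day.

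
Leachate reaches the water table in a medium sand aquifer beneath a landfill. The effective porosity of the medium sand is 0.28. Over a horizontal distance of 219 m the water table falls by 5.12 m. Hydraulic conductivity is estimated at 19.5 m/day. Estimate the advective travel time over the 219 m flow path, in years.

Hydraulic gradient i = Δh / L = 5.12 / 219 = 0.02338.
Darcy flux q = K · i = 19.50 × 0.02338 = 0.4559 m/day.
Seepage velocity v = q / n_e = 0.4559 / 0.28 = 1.628 m/day.
Travel time t = L / v = 219 / 1.628 = 134.5 days = 0.3683 years.

0.368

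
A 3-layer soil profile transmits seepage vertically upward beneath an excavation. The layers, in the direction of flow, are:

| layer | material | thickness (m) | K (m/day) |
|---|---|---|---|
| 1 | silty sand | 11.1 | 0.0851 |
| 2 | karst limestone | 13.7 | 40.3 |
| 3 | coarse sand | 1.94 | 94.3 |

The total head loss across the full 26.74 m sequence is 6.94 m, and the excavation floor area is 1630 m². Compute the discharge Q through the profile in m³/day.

Flow is perpendicular to layering, so the layers act in series and the equivalent K is the thickness-weighted harmonic mean.
Total thickness L = 11.1 + 13.7 + 1.94 = 26.74 m.
Σ(b_i/K_i) = 11.1/0.0851 + 13.7/40.3 + 1.94/94.3 = 130.8 d.
K_eq = L / Σ(b_i/K_i) = 26.74 / 130.8 = 0.2044 m/day.
Q = K_eq · A · (Δh/L) = 0.2044 × 1630 × (6.94/26.74) = 86.49 m³/day.

86.5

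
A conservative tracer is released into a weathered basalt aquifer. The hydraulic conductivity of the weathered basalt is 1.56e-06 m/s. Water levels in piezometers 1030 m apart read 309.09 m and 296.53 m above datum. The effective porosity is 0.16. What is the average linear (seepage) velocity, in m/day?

Convert K: 1.56e-06 m/s × 86400 = 0.1348 m/day.
Hydraulic gradient i = (309.09 − 296.53) / 1030 = 12.56 / 1030 = 0.01219.
Darcy flux q = K · i = 0.1348 × 0.01219 = 0.001644 m/day.
Seepage velocity v = q / n_e = 0.001644 / 0.16 = 0.01027 m/day.

0.0103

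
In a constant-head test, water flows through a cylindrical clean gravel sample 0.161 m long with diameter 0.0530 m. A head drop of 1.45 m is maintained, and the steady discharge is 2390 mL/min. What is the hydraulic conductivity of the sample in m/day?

Cross-sectional area A = π·(d/2)² = π × (0.0530/2)² = 0.002206 m².
Convert discharge: 2390 mL/min = 3.983e-05 m³/s.
Darcy's law rearranged: K = Q·L / (A·Δh) = 3.983e-05 × 0.161 / (0.002206 × 1.45) = 0.002005 m/s = 173.2 m/day.

173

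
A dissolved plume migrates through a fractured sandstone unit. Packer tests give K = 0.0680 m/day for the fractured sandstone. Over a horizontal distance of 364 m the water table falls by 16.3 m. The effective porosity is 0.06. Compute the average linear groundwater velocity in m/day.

0.0508

Hydraulic gradient i = Δh / L = 16.3 / 364 = 0.04478.
Darcy flux q = K · i = 0.06800 × 0.04478 = 0.003045 m/day.
Seepage velocity v = q / n_e = 0.003045 / 0.06 = 0.05075 m/day.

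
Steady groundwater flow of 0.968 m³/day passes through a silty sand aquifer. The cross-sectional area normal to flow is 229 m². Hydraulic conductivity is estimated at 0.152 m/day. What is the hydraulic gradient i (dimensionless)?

0.0278

From Q = K·A·i, i = Q / (K·A) = 0.968 / (0.1520 × 229.0) = 0.02781.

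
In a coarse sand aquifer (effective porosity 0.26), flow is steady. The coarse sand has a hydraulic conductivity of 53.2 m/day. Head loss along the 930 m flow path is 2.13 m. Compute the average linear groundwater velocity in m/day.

Hydraulic gradient i = Δh / L = 2.13 / 930 = 0.002290.
Darcy flux q = K · i = 53.20 × 0.002290 = 0.1218 m/day.
Seepage velocity v = q / n_e = 0.1218 / 0.26 = 0.4686 m/day.

0.469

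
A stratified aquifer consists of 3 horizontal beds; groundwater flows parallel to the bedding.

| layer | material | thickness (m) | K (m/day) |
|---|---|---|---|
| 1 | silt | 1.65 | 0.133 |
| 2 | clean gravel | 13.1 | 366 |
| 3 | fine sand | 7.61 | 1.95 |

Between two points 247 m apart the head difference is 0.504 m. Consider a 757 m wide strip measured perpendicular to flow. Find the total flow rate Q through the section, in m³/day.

7430

Flow is parallel to layering, so each bed carries its own Darcy discharge and the transmissivities add.
Σ(K_i·b_i) = 0.133×1.65 + 366×13.1 + 1.95×7.61 = 4810 m²/day.
Hydraulic gradient i = Δh / L = 0.504 / 247 = 0.002040.
Q = Σ(K_i·b_i) · W · i = 4810 × 757 × 0.002040 = 7429 m³/day.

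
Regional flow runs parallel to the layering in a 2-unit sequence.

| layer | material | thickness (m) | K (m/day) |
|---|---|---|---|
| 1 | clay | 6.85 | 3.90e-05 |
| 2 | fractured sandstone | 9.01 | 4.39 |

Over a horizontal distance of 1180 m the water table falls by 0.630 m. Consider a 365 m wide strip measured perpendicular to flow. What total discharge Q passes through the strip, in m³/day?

Flow is parallel to layering, so each bed carries its own Darcy discharge and the transmissivities add.
Σ(K_i·b_i) = 3.90e-05×6.85 + 4.39×9.01 = 39.55 m²/day.
Hydraulic gradient i = Δh / L = 0.630 / 1180 = 0.0005339.
Q = Σ(K_i·b_i) · W · i = 39.55 × 365 × 0.0005339 = 7.708 m³/day.

7.71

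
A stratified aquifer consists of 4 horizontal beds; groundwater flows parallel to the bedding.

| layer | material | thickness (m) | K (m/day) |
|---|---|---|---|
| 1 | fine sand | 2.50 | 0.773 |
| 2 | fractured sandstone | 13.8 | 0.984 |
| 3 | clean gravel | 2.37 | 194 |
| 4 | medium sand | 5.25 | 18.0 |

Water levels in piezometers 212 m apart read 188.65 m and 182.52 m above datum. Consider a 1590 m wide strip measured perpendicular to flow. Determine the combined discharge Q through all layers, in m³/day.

Flow is parallel to layering, so each bed carries its own Darcy discharge and the transmissivities add.
Σ(K_i·b_i) = 0.773×2.50 + 0.984×13.8 + 194×2.37 + 18.0×5.25 = 569.8 m²/day.
Hydraulic gradient i = (188.65 − 182.52) / 212 = 6.13 / 212 = 0.02892.
Q = Σ(K_i·b_i) · W · i = 569.8 × 1590 × 0.02892 = 26196 m³/day.

26200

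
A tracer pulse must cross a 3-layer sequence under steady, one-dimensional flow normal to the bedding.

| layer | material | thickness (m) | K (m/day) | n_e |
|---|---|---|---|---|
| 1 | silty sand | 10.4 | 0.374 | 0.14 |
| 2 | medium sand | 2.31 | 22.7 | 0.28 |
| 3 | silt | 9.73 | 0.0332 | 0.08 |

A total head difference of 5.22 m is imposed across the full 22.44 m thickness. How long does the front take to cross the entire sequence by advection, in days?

With flow normal to the layers, continuity requires the same specific discharge q through every layer.
Σ(b_i/K_i) = 10.4/0.374 + 2.31/22.7 + 9.73/0.0332 = 321.0 d.
q = Δh / Σ(b_i/K_i) = 5.22 / 321.0 = 0.01626 m/day.
In each layer the seepage velocity is v_i = q/n_i, so the layer transit time is t_i = b_i·n_i / q:
  layer 1 (silty sand): t_1 = 10.4 × 0.14 / 0.01626 = 89.53 d
  layer 2 (medium sand): t_2 = 2.31 × 0.28 / 0.01626 = 39.77 d
  layer 3 (silt): t_3 = 9.73 × 0.08 / 0.01626 = 47.86 d
Total t = Σ t_i = 177.2 days.

177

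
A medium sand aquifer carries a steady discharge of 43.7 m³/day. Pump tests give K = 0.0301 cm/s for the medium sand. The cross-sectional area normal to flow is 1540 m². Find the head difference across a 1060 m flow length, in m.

Convert K: 0.0301 cm/s × 864 = 26.01 m/day.
From Q = K·A·i, i = Q / (K·A) = 43.7 / (26.01 × 1540) = 0.001091.
Head loss Δh = i · L = 0.001091 × 1060 = 1.157 m.

1.16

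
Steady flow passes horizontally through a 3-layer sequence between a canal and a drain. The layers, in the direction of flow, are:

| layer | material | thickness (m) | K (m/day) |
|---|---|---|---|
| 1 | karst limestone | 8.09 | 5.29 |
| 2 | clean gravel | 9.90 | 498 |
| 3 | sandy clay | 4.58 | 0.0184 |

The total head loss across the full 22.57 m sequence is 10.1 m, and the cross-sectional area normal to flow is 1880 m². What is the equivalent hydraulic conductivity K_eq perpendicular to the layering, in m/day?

Flow is perpendicular to layering, so the layers act in series and the equivalent K is the thickness-weighted harmonic mean.
Total thickness L = 8.09 + 9.90 + 4.58 = 22.57 m.
Σ(b_i/K_i) = 8.09/5.29 + 9.90/498 + 4.58/0.0184 = 250.5 d.
K_eq = L / Σ(b_i/K_i) = 22.57 / 250.5 = 0.09011 m/day.

0.0901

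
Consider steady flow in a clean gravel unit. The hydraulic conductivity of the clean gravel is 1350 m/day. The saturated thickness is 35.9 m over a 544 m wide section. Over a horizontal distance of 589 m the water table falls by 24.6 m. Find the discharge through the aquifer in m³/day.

Cross-sectional area A = 544 × 35.9 = 19530 m².
Hydraulic gradient i = Δh / L = 24.6 / 589 = 0.04177.
Darcy's law: Q = K · A · i = 1350 × 19530 × 0.04177 = 1.101e+06 m³/day.

1.10e+06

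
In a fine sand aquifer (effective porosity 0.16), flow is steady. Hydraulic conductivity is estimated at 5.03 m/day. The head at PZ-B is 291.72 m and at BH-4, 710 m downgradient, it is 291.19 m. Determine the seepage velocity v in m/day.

0.0235

Hydraulic gradient i = (291.72 − 291.19) / 710 = 0.53 / 710 = 0.0007465.
Darcy flux q = K · i = 5.030 × 0.0007465 = 0.003755 m/day.
Seepage velocity v = q / n_e = 0.003755 / 0.16 = 0.02347 m/day.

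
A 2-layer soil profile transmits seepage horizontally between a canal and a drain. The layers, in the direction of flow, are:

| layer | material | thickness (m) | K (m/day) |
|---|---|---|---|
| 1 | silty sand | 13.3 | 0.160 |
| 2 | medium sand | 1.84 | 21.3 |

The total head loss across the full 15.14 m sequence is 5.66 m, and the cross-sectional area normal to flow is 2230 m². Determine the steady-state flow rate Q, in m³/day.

Flow is perpendicular to layering, so the layers act in series and the equivalent K is the thickness-weighted harmonic mean.
Total thickness L = 13.3 + 1.84 = 15.14 m.
Σ(b_i/K_i) = 13.3/0.160 + 1.84/21.3 = 83.21 d.
K_eq = L / Σ(b_i/K_i) = 15.14 / 83.21 = 0.1819 m/day.
Q = K_eq · A · (Δh/L) = 0.1819 × 2230 × (5.66/15.14) = 151.7 m³/day.

152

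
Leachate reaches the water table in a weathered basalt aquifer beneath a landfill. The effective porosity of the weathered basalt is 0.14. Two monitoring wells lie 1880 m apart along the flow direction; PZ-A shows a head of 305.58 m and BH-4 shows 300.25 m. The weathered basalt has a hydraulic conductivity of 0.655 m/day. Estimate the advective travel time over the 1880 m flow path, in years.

Hydraulic gradient i = (305.58 − 300.25) / 1880 = 5.33 / 1880 = 0.002835.
Darcy flux q = K · i = 0.6550 × 0.002835 = 0.001857 m/day.
Seepage velocity v = q / n_e = 0.001857 / 0.14 = 0.01326 m/day.
Travel time t = L / v = 1880 / 0.01326 = 1.417e+05 days = 388.0 years.

388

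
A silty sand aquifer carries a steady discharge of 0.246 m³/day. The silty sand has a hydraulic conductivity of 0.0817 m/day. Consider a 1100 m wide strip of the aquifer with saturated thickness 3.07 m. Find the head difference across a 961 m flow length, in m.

Cross-sectional area A = 1100 × 3.07 = 3377 m².
From Q = K·A·i, i = Q / (K·A) = 0.246 / (0.08170 × 3377) = 0.0008916.
Head loss Δh = i · L = 0.0008916 × 961 = 0.8569 m.

0.857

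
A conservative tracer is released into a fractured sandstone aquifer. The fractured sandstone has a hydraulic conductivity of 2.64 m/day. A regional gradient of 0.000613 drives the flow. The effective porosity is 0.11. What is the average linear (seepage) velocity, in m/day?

0.0147

Hydraulic gradient i = 0.000613.
Darcy flux q = K · i = 2.640 × 0.0006130 = 0.001618 m/day.
Seepage velocity v = q / n_e = 0.001618 / 0.11 = 0.01471 m/day.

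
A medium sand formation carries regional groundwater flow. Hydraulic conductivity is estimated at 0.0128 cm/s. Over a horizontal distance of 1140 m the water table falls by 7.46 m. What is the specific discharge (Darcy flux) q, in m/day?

Convert K: 0.0128 cm/s × 864 = 11.06 m/day.
Hydraulic gradient i = Δh / L = 7.46 / 1140 = 0.006544.
Specific discharge q = K · i = 11.06 × 0.006544 = 0.07237 m/day.

0.0724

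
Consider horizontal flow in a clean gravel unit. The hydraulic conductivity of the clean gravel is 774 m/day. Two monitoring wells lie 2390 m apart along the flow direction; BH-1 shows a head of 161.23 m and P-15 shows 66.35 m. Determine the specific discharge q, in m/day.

Hydraulic gradient i = (161.23 − 66.35) / 2390 = 94.88 / 2390 = 0.03970.
Specific discharge q = K · i = 774.0 × 0.03970 = 30.73 m/day.

30.7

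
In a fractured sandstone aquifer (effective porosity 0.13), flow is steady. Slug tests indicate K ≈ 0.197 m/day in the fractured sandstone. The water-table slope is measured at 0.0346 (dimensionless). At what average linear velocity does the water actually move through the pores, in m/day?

0.0524

Hydraulic gradient i = 0.0346.
Darcy flux q = K · i = 0.1970 × 0.03460 = 0.006816 m/day.
Seepage velocity v = q / n_e = 0.006816 / 0.13 = 0.05243 m/day.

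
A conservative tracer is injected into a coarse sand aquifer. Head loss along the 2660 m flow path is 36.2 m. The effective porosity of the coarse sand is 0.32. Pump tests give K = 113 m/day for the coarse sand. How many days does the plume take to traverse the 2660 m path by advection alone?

Hydraulic gradient i = Δh / L = 36.2 / 2660 = 0.01361.
Darcy flux q = K · i = 113.0 × 0.01361 = 1.538 m/day.
Seepage velocity v = q / n_e = 1.538 / 0.32 = 4.806 m/day.
Travel time t = L / v = 2660 / 4.806 = 553.5 days.

554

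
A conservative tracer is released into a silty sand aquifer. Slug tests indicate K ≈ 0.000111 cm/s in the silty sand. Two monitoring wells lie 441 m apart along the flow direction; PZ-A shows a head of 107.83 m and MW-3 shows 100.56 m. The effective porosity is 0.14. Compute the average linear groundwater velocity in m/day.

0.0113

Convert K: 0.000111 cm/s × 864 = 0.09590 m/day.
Hydraulic gradient i = (107.83 − 100.56) / 441 = 7.27 / 441 = 0.01649.
Darcy flux q = K · i = 0.09590 × 0.01649 = 0.001581 m/day.
Seepage velocity v = q / n_e = 0.001581 / 0.14 = 0.01129 m/day.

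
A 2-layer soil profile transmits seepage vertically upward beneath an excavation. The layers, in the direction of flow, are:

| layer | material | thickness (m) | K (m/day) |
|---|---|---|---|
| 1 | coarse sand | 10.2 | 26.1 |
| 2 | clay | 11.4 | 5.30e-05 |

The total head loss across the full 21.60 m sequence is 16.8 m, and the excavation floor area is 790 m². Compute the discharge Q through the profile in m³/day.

0.0617

Flow is perpendicular to layering, so the layers act in series and the equivalent K is the thickness-weighted harmonic mean.
Total thickness L = 10.2 + 11.4 = 21.60 m.
Σ(b_i/K_i) = 10.2/26.1 + 11.4/5.30e-05 = 2.151e+05 d.
K_eq = L / Σ(b_i/K_i) = 21.60 / 2.151e+05 = 0.0001004 m/day.
Q = K_eq · A · (Δh/L) = 0.0001004 × 790 × (16.8/21.60) = 0.06170 m³/day.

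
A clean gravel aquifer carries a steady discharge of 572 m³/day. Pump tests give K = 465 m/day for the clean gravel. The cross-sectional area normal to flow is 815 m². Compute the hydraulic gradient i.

From Q = K·A·i, i = Q / (K·A) = 572 / (465.0 × 815.0) = 0.001509.

0.00151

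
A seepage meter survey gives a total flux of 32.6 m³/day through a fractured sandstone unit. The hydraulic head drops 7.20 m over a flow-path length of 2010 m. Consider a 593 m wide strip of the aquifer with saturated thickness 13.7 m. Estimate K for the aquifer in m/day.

Cross-sectional area A = 593 × 13.7 = 8124 m².
Hydraulic gradient i = Δh / L = 7.20 / 2010 = 0.003582.
From Q = K·A·i, K = Q / (A·i) = 32.6 / (8124 × 0.003582) = 1.120 m/day.

1.12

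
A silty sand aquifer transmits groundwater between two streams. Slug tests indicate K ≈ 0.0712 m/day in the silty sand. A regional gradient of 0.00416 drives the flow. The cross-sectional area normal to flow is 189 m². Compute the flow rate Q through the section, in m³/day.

0.0560

Hydraulic gradient i = 0.00416.
Darcy's law: Q = K · A · i = 0.07120 × 189.0 × 0.004160 = 0.05598 m³/day.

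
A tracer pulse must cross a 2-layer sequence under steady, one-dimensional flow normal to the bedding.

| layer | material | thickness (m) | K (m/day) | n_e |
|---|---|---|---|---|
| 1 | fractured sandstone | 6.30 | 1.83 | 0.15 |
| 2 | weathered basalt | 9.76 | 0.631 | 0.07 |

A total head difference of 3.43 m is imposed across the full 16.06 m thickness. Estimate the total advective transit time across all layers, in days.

8.98

With flow normal to the layers, continuity requires the same specific discharge q through every layer.
Σ(b_i/K_i) = 6.30/1.83 + 9.76/0.631 = 18.91 d.
q = Δh / Σ(b_i/K_i) = 3.43 / 18.91 = 0.1814 m/day.
In each layer the seepage velocity is v_i = q/n_i, so the layer transit time is t_i = b_i·n_i / q:
  layer 1 (fractured sandstone): t_1 = 6.30 × 0.15 / 0.1814 = 5.210 d
  layer 2 (weathered basalt): t_2 = 9.76 × 0.07 / 0.1814 = 3.767 d
Total t = Σ t_i = 8.977 days.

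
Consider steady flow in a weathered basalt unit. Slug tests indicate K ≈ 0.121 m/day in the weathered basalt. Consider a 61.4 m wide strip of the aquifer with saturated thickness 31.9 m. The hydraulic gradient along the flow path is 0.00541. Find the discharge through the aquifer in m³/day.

1.28

Cross-sectional area A = 61.4 × 31.9 = 1959 m².
Hydraulic gradient i = 0.00541.
Darcy's law: Q = K · A · i = 0.1210 × 1959 × 0.005410 = 1.282 m³/day.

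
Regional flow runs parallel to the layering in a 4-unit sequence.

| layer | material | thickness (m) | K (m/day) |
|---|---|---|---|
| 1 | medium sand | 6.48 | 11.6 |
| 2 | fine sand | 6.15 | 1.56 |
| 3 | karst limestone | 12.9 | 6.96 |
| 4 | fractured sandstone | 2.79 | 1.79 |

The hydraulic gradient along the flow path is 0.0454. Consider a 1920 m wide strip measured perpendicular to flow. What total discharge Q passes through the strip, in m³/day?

15700

Flow is parallel to layering, so each bed carries its own Darcy discharge and the transmissivities add.
Σ(K_i·b_i) = 11.6×6.48 + 1.56×6.15 + 6.96×12.9 + 1.79×2.79 = 179.5 m²/day.
Hydraulic gradient i = 0.0454.
Q = Σ(K_i·b_i) · W · i = 179.5 × 1920 × 0.04540 = 15650 m³/day.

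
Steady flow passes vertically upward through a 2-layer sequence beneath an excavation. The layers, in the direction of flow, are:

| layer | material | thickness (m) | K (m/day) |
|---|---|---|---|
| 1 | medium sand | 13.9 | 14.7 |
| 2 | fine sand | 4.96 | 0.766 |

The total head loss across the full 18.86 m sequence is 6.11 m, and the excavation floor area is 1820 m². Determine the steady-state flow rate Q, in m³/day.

1500

Flow is perpendicular to layering, so the layers act in series and the equivalent K is the thickness-weighted harmonic mean.
Total thickness L = 13.9 + 4.96 = 18.86 m.
Σ(b_i/K_i) = 13.9/14.7 + 4.96/0.766 = 7.421 d.
K_eq = L / Σ(b_i/K_i) = 18.86 / 7.421 = 2.542 m/day.
Q = K_eq · A · (Δh/L) = 2.542 × 1820 × (6.11/18.86) = 1499 m³/day.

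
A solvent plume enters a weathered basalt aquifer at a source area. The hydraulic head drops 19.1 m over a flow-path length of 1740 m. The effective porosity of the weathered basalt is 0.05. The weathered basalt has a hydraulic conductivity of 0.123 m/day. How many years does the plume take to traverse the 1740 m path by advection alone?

176

Hydraulic gradient i = Δh / L = 19.1 / 1740 = 0.01098.
Darcy flux q = K · i = 0.1230 × 0.01098 = 0.001350 m/day.
Seepage velocity v = q / n_e = 0.001350 / 0.05 = 0.02700 m/day.
Travel time t = L / v = 1740 / 0.02700 = 64436 days = 176.4 years.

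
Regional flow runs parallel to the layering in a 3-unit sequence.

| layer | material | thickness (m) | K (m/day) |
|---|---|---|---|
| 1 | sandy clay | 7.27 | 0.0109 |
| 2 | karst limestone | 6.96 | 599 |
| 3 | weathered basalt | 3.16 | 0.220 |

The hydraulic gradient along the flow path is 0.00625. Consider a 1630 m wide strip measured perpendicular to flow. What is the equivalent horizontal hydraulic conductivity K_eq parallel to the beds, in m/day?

Flow is parallel to layering, so each bed carries its own Darcy discharge and the transmissivities add.
Σ(K_i·b_i) = 0.0109×7.27 + 599×6.96 + 0.220×3.16 = 4170 m²/day.
Total thickness b = 17.39 m, so K_eq = Σ(K_i·b_i)/b = 239.8 m/day.

240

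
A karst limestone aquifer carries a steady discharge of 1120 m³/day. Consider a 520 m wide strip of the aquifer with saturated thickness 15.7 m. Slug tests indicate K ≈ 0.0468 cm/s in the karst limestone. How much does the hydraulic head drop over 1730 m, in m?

5.87

Convert K: 0.0468 cm/s × 864 = 40.44 m/day.
Cross-sectional area A = 520 × 15.7 = 8164 m².
From Q = K·A·i, i = Q / (K·A) = 1120 / (40.44 × 8164) = 0.003393.
Head loss Δh = i · L = 0.003393 × 1730 = 5.870 m.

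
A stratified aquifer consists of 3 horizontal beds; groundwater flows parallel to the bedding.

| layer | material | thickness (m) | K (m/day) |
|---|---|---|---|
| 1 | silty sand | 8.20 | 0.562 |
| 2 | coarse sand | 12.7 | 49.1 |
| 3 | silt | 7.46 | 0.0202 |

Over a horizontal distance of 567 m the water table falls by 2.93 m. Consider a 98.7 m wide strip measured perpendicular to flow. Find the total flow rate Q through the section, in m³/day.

320

Flow is parallel to layering, so each bed carries its own Darcy discharge and the transmissivities add.
Σ(K_i·b_i) = 0.562×8.20 + 49.1×12.7 + 0.0202×7.46 = 628.3 m²/day.
Hydraulic gradient i = Δh / L = 2.93 / 567 = 0.005168.
Q = Σ(K_i·b_i) · W · i = 628.3 × 98.7 × 0.005168 = 320.5 m³/day.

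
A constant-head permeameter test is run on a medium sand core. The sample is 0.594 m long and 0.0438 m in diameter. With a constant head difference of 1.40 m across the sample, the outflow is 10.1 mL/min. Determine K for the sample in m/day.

Cross-sectional area A = π·(d/2)² = π × (0.0438/2)² = 0.001507 m².
Convert discharge: 10.1 mL/min = 1.683e-07 m³/s.
Darcy's law rearranged: K = Q·L / (A·Δh) = 1.683e-07 × 0.594 / (0.001507 × 1.40) = 4.740e-05 m/s = 4.095 m/day.

4.10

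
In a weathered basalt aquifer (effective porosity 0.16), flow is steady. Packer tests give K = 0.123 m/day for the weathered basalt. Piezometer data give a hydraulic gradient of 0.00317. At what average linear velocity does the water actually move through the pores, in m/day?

Hydraulic gradient i = 0.00317.
Darcy flux q = K · i = 0.1230 × 0.003170 = 0.0003899 m/day.
Seepage velocity v = q / n_e = 0.0003899 / 0.16 = 0.002437 m/day.

0.00244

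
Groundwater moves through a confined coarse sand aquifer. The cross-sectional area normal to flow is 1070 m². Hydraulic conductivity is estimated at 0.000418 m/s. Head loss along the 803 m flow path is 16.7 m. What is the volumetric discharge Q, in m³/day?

804

Convert K: 0.000418 m/s × 86400 = 36.12 m/day.
Hydraulic gradient i = Δh / L = 16.7 / 803 = 0.02080.
Darcy's law: Q = K · A · i = 36.12 × 1070 × 0.02080 = 803.7 m³/day.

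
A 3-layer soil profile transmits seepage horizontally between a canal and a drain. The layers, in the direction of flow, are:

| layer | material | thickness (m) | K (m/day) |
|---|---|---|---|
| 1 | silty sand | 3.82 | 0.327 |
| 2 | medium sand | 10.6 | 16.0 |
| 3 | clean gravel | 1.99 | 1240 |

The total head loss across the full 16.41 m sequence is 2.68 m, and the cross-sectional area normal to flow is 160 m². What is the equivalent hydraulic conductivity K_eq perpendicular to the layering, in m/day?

1.33

Flow is perpendicular to layering, so the layers act in series and the equivalent K is the thickness-weighted harmonic mean.
Total thickness L = 3.82 + 10.6 + 1.99 = 16.41 m.
Σ(b_i/K_i) = 3.82/0.327 + 10.6/16.0 + 1.99/1240 = 12.35 d.
K_eq = L / Σ(b_i/K_i) = 16.41 / 12.35 = 1.329 m/day.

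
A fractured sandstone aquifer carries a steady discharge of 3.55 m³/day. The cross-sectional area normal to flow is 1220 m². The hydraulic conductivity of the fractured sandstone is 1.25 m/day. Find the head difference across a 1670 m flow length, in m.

3.89

From Q = K·A·i, i = Q / (K·A) = 3.55 / (1.250 × 1220) = 0.002328.
Head loss Δh = i · L = 0.002328 × 1670 = 3.888 m.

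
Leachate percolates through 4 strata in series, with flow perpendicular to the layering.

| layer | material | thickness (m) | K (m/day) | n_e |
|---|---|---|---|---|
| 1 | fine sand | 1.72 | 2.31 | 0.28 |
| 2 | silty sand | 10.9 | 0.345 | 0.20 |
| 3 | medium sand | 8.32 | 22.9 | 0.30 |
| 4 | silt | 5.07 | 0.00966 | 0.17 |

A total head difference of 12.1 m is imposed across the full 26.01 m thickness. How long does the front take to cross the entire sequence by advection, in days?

With flow normal to the layers, continuity requires the same specific discharge q through every layer.
Σ(b_i/K_i) = 1.72/2.31 + 10.9/0.345 + 8.32/22.9 + 5.07/0.00966 = 557.5 d.
q = Δh / Σ(b_i/K_i) = 12.1 / 557.5 = 0.02170 m/day.
In each layer the seepage velocity is v_i = q/n_i, so the layer transit time is t_i = b_i·n_i / q:
  layer 1 (fine sand): t_1 = 1.72 × 0.28 / 0.02170 = 22.19 d
  layer 2 (silty sand): t_2 = 10.9 × 0.20 / 0.02170 = 100.5 d
  layer 3 (medium sand): t_3 = 8.32 × 0.30 / 0.02170 = 115.0 d
  layer 4 (silt): t_4 = 5.07 × 0.17 / 0.02170 = 39.71 d
Total t = Σ t_i = 277.4 days.

277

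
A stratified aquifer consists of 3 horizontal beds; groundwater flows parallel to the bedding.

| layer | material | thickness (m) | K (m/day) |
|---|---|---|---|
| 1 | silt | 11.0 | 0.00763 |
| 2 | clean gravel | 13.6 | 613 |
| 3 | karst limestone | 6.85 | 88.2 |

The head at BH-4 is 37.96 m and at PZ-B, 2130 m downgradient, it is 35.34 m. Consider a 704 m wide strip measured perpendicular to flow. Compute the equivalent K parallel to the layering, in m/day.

Flow is parallel to layering, so each bed carries its own Darcy discharge and the transmissivities add.
Σ(K_i·b_i) = 0.00763×11.0 + 613×13.6 + 88.2×6.85 = 8941 m²/day.
Total thickness b = 31.45 m, so K_eq = Σ(K_i·b_i)/b = 284.3 m/day.

284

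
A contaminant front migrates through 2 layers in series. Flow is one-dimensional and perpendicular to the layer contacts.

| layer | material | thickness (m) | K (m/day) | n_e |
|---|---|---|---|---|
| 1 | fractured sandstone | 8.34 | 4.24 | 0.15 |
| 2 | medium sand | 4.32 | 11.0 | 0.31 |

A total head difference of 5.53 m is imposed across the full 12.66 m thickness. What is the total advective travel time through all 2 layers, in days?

1.11

With flow normal to the layers, continuity requires the same specific discharge q through every layer.
Σ(b_i/K_i) = 8.34/4.24 + 4.32/11.0 = 2.360 d.
q = Δh / Σ(b_i/K_i) = 5.53 / 2.360 = 2.344 m/day.
In each layer the seepage velocity is v_i = q/n_i, so the layer transit time is t_i = b_i·n_i / q:
  layer 1 (fractured sandstone): t_1 = 8.34 × 0.15 / 2.344 = 0.5338 d
  layer 2 (medium sand): t_2 = 4.32 × 0.31 / 2.344 = 0.5715 d
Total t = Σ t_i = 1.105 days.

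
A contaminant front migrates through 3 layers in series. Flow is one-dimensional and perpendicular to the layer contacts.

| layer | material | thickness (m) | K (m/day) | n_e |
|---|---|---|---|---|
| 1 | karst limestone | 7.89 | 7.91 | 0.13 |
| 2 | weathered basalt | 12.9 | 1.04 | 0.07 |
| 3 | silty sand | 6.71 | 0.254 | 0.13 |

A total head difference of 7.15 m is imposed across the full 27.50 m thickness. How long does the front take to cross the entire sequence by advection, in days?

15.6

With flow normal to the layers, continuity requires the same specific discharge q through every layer.
Σ(b_i/K_i) = 7.89/7.91 + 12.9/1.04 + 6.71/0.254 = 39.82 d.
q = Δh / Σ(b_i/K_i) = 7.15 / 39.82 = 0.1796 m/day.
In each layer the seepage velocity is v_i = q/n_i, so the layer transit time is t_i = b_i·n_i / q:
  layer 1 (karst limestone): t_1 = 7.89 × 0.13 / 0.1796 = 5.712 d
  layer 2 (weathered basalt): t_2 = 12.9 × 0.07 / 0.1796 = 5.029 d
  layer 3 (silty sand): t_3 = 6.71 × 0.13 / 0.1796 = 4.858 d
Total t = Σ t_i = 15.60 days.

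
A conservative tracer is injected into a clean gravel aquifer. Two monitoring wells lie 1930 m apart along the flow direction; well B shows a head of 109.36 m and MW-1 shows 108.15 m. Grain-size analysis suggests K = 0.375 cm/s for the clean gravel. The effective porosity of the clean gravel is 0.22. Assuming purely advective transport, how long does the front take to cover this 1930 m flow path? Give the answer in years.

5.72

Convert K: 0.375 cm/s × 864 = 324.0 m/day.
Hydraulic gradient i = (109.36 − 108.15) / 1930 = 1.21 / 1930 = 0.0006269.
Darcy flux q = K · i = 324.0 × 0.0006269 = 0.2031 m/day.
Seepage velocity v = q / n_e = 0.2031 / 0.22 = 0.9233 m/day.
Travel time t = L / v = 1930 / 0.9233 = 2090 days = 5.723 years.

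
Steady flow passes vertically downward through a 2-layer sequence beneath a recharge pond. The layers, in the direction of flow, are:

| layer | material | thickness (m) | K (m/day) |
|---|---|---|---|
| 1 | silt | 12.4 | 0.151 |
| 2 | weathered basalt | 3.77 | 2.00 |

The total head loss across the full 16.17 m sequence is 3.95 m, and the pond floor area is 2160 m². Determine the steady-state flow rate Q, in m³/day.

102

Flow is perpendicular to layering, so the layers act in series and the equivalent K is the thickness-weighted harmonic mean.
Total thickness L = 12.4 + 3.77 = 16.17 m.
Σ(b_i/K_i) = 12.4/0.151 + 3.77/2.00 = 84.00 d.
K_eq = L / Σ(b_i/K_i) = 16.17 / 84.00 = 0.1925 m/day.
Q = K_eq · A · (Δh/L) = 0.1925 × 2160 × (3.95/16.17) = 101.6 m³/day.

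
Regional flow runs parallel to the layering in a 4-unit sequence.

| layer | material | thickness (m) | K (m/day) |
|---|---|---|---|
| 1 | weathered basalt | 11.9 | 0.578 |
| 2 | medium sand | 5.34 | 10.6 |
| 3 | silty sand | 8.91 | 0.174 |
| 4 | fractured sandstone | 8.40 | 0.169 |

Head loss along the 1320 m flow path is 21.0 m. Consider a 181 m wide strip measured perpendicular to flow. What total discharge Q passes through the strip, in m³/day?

Flow is parallel to layering, so each bed carries its own Darcy discharge and the transmissivities add.
Σ(K_i·b_i) = 0.578×11.9 + 10.6×5.34 + 0.174×8.91 + 0.169×8.40 = 66.45 m²/day.
Hydraulic gradient i = Δh / L = 21.0 / 1320 = 0.01591.
Q = Σ(K_i·b_i) · W · i = 66.45 × 181 × 0.01591 = 191.4 m³/day.

191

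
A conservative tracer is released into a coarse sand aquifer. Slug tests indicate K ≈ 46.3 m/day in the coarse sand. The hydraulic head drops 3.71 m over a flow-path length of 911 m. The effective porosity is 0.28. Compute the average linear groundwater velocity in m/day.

0.673

Hydraulic gradient i = Δh / L = 3.71 / 911 = 0.004072.
Darcy flux q = K · i = 46.30 × 0.004072 = 0.1886 m/day.
Seepage velocity v = q / n_e = 0.1886 / 0.28 = 0.6734 m/day.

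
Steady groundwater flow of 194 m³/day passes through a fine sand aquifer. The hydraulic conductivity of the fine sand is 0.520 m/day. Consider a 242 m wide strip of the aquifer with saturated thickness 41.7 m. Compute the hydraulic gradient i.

0.0370

Cross-sectional area A = 242 × 41.7 = 10091 m².
From Q = K·A·i, i = Q / (K·A) = 194 / (0.5200 × 10091) = 0.03697.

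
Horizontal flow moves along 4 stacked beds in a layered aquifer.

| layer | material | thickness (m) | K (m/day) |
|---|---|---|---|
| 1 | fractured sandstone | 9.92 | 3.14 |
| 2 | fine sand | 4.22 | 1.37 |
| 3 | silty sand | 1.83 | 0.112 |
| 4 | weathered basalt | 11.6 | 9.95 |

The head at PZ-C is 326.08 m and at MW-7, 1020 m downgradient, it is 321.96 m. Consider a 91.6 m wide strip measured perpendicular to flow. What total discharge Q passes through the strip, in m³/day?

56.4

Flow is parallel to layering, so each bed carries its own Darcy discharge and the transmissivities add.
Σ(K_i·b_i) = 3.14×9.92 + 1.37×4.22 + 0.112×1.83 + 9.95×11.6 = 152.6 m²/day.
Hydraulic gradient i = (326.08 − 321.96) / 1020 = 4.12 / 1020 = 0.004039.
Q = Σ(K_i·b_i) · W · i = 152.6 × 91.6 × 0.004039 = 56.44 m³/day.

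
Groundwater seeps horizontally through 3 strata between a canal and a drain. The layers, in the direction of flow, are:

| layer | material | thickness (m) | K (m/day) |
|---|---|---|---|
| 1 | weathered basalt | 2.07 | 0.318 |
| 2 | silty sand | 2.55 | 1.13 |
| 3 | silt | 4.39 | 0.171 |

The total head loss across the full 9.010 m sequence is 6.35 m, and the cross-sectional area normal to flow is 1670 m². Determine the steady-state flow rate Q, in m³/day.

308

Flow is perpendicular to layering, so the layers act in series and the equivalent K is the thickness-weighted harmonic mean.
Total thickness L = 2.07 + 2.55 + 4.39 = 9.010 m.
Σ(b_i/K_i) = 2.07/0.318 + 2.55/1.13 + 4.39/0.171 = 34.44 d.
K_eq = L / Σ(b_i/K_i) = 9.010 / 34.44 = 0.2616 m/day.
Q = K_eq · A · (Δh/L) = 0.2616 × 1670 × (6.35/9.010) = 307.9 m³/day.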